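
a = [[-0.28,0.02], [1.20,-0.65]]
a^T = [[-0.28, 1.20], [0.02, -0.65]]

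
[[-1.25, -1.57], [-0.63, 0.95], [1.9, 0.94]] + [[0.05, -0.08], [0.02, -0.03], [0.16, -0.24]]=[[-1.20, -1.65], [-0.61, 0.92], [2.06, 0.7]]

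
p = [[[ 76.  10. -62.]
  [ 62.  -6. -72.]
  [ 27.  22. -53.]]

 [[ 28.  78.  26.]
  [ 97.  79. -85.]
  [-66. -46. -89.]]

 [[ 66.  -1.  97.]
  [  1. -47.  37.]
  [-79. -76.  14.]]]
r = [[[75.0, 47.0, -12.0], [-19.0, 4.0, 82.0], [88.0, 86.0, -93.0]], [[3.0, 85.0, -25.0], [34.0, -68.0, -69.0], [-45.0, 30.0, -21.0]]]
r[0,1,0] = -19.0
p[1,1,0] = 97.0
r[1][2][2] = -21.0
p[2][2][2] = 14.0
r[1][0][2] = -25.0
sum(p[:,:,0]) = 212.0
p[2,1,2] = 37.0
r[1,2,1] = 30.0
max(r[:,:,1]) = 86.0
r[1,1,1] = -68.0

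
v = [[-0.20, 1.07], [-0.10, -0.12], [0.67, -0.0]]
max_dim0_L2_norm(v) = 1.08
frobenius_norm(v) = 1.29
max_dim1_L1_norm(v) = 1.27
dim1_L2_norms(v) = [1.09, 0.16, 0.67]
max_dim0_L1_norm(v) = 1.19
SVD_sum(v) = [[-0.29, 1.04], [0.02, -0.09], [0.05, -0.17]] + [[0.09, 0.03], [-0.12, -0.03], [0.62, 0.17]]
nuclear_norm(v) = 1.77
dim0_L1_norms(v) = [0.97, 1.19]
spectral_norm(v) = 1.10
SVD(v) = [[0.98, -0.15], [-0.08, 0.19], [-0.16, -0.97]] @ diag([1.1028085079906398, 0.6648408792361217]) @ [[-0.27, 0.96],  [-0.96, -0.27]]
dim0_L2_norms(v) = [0.71, 1.08]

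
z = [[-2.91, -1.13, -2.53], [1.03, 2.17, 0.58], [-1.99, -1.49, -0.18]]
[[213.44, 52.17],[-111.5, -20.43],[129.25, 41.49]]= z@[[-44.82,  -20.81], [-24.23,  -0.48], [-21.99,  3.53]]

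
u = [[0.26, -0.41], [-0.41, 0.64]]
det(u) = -0.00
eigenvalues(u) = [-0.0, 0.9]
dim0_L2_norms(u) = [0.49, 0.76]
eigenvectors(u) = [[-0.84, 0.54], [-0.54, -0.84]]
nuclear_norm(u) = 0.90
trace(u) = 0.90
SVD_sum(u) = [[0.26, -0.41], [-0.41, 0.64]] + [[-0.0, -0.0], [-0.00, -0.0]]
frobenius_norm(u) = 0.90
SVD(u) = [[-0.54, 0.84],[0.84, 0.54]] @ diag([0.9018849411078004, 0.0018849411078001308]) @ [[-0.54, 0.84], [-0.84, -0.54]]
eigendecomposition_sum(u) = [[-0.0, -0.0], [-0.00, -0.0]] + [[0.26, -0.41],[-0.41, 0.64]]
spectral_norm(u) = 0.90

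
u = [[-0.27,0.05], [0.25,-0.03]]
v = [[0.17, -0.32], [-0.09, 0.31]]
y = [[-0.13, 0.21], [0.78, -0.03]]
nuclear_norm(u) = 0.38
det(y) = -0.16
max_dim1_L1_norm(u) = 0.32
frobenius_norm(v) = 0.49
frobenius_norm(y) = 0.82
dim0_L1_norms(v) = [0.26, 0.63]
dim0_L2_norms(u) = [0.37, 0.06]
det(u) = -0.00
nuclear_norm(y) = 1.00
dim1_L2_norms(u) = [0.27, 0.25]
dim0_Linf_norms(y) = [0.78, 0.21]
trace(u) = -0.30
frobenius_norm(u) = 0.37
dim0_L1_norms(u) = [0.52, 0.08]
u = v @ y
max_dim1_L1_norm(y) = 0.81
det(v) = 0.02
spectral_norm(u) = 0.37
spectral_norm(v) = 0.48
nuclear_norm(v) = 0.53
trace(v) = 0.48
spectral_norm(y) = 0.79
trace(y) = -0.16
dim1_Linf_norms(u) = [0.27, 0.25]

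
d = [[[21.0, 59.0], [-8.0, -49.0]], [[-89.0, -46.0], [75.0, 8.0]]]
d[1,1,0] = 75.0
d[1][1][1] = 8.0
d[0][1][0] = -8.0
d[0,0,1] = 59.0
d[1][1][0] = 75.0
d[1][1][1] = 8.0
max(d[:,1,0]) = 75.0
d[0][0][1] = 59.0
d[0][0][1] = 59.0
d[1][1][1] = 8.0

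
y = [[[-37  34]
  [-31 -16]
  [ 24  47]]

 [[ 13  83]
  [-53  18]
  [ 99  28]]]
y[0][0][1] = 34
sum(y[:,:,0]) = 15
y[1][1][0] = -53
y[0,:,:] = [[-37, 34], [-31, -16], [24, 47]]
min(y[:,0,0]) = -37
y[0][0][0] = -37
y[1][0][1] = 83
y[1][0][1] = 83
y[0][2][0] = 24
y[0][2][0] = 24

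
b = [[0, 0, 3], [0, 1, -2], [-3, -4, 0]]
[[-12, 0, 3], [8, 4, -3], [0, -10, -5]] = b@[[0, -2, 3], [0, 4, -1], [-4, 0, 1]]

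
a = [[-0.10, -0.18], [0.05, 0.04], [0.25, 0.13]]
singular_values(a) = [0.34, 0.1]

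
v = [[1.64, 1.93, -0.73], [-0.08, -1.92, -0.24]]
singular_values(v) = [3.06, 1.16]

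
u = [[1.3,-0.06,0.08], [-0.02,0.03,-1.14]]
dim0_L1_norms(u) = [1.32, 0.09, 1.22]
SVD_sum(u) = [[1.21, -0.06, 0.37], [-0.33, 0.02, -0.10]] + [[0.09, 0.0, -0.29], [0.31, 0.01, -1.04]]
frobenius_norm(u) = 1.73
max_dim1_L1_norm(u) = 1.44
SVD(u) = [[-0.96, 0.27],[0.27, 0.96]] @ diag([1.3163542651853906, 1.126104546002826]) @ [[-0.96, 0.05, -0.29], [0.29, 0.01, -0.96]]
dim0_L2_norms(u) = [1.3, 0.07, 1.14]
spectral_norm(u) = 1.32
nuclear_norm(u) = 2.44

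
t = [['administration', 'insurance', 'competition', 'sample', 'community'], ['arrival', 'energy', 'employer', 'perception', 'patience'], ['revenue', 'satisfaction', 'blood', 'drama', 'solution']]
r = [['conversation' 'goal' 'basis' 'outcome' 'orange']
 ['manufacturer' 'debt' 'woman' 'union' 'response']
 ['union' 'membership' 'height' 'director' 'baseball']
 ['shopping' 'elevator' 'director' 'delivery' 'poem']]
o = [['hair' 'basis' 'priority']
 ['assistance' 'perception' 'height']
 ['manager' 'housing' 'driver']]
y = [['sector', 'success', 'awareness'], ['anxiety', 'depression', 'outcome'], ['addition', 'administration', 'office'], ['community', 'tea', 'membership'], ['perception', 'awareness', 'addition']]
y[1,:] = ['anxiety', 'depression', 'outcome']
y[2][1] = 'administration'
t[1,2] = 'employer'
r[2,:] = ['union', 'membership', 'height', 'director', 'baseball']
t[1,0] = 'arrival'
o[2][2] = 'driver'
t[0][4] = 'community'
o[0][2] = 'priority'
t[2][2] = 'blood'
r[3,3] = 'delivery'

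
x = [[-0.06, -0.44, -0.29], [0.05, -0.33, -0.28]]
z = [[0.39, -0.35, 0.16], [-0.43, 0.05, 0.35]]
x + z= [[0.33, -0.79, -0.13], [-0.38, -0.28, 0.07]]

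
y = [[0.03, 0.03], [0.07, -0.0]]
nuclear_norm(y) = 0.10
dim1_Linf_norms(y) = [0.03, 0.07]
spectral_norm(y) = 0.08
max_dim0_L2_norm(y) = 0.08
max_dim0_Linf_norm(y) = 0.07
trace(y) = 0.03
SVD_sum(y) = [[0.03, 0.01], [0.07, 0.01]] + [[-0.00, 0.02], [0.00, -0.01]]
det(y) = -0.00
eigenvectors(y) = [[0.67, -0.43], [0.74, 0.90]]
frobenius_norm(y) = 0.08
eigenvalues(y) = [0.06, -0.03]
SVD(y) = [[-0.45, -0.89], [-0.89, 0.45]] @ diag([0.07720153254455277, 0.02720153254455275]) @ [[-0.98, -0.18],[0.18, -0.98]]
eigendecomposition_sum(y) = [[0.04, 0.02], [0.05, 0.02]] + [[-0.01, 0.01], [0.02, -0.02]]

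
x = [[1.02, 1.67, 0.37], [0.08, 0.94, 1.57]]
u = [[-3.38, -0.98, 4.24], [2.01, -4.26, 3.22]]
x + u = [[-2.36, 0.69, 4.61], [2.09, -3.32, 4.79]]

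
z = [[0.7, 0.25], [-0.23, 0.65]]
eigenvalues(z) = [(0.68+0.24j), (0.68-0.24j)]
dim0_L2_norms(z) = [0.74, 0.7]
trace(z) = 1.35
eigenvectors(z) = [[0.72+0.00j,0.72-0.00j], [-0.07+0.69j,(-0.07-0.69j)]]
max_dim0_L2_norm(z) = 0.74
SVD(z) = [[-1.00, -0.02], [-0.02, 1.00]] @ diag([0.7433230602112457, 0.6894714121399007]) @ [[-0.94, -0.35], [-0.35, 0.94]]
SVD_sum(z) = [[0.70, 0.26], [0.01, 0.01]] + [[0.00, -0.01],[-0.24, 0.64]]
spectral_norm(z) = 0.74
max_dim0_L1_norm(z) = 0.93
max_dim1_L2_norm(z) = 0.74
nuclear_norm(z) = 1.43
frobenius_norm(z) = 1.01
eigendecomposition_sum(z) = [[(0.35+0.08j), 0.12-0.35j], [-0.12+0.33j, 0.33+0.15j]] + [[0.35-0.08j, (0.12+0.35j)], [(-0.12-0.33j), 0.33-0.15j]]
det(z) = 0.51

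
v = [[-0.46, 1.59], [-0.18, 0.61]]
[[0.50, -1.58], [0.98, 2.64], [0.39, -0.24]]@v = [[0.05,  -0.17], [-0.93,  3.17], [-0.14,  0.47]]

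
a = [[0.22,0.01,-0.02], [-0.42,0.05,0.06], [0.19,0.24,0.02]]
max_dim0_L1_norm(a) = 0.83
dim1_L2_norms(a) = [0.22, 0.43, 0.31]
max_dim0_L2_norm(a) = 0.51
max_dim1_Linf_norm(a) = 0.42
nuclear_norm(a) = 0.76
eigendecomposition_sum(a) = [[0.15, -0.01, -0.02], [-0.45, 0.04, 0.05], [-0.37, 0.04, 0.04]] + [[0.01, 0.01, -0.0], [-0.03, -0.02, 0.01], [0.11, 0.06, -0.02]] + [[0.06, 0.02, 0.00], [0.06, 0.02, 0.0], [0.44, 0.15, 0.00]]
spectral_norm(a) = 0.52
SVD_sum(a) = [[0.22, 0.03, -0.02], [-0.41, -0.05, 0.04], [0.21, 0.03, -0.02]] + [[0.00, -0.02, -0.0], [-0.01, 0.1, 0.02], [-0.02, 0.21, 0.04]] + [[0.00,-0.00,0.00], [0.00,-0.0,0.0], [-0.00,0.00,-0.00]]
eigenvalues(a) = [0.24, -0.03, 0.08]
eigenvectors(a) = [[-0.25, 0.09, -0.13], [0.75, -0.26, -0.14], [0.61, 0.96, -0.98]]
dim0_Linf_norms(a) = [0.42, 0.24, 0.06]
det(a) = -0.00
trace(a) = 0.29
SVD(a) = [[-0.43, 0.07, -0.9], [0.8, -0.43, -0.41], [-0.42, -0.9, 0.13]] @ diag([0.516456545080867, 0.24239173462814448, 0.004345575576777337]) @ [[-0.99, -0.12, 0.09], [0.11, -0.98, -0.19], [-0.11, 0.17, -0.98]]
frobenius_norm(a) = 0.57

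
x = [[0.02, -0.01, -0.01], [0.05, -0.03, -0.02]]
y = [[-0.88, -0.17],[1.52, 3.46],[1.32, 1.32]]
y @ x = [[-0.03,  0.01,  0.01], [0.2,  -0.12,  -0.08], [0.09,  -0.05,  -0.04]]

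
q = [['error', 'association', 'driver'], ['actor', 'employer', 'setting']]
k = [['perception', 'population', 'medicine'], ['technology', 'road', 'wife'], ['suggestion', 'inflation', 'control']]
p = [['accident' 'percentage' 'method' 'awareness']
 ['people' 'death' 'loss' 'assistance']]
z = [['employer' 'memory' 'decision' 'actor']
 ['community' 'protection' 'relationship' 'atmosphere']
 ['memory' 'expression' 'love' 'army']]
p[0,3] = 'awareness'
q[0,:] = ['error', 'association', 'driver']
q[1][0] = 'actor'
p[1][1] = 'death'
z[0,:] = ['employer', 'memory', 'decision', 'actor']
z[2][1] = 'expression'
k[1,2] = 'wife'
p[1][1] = 'death'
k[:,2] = ['medicine', 'wife', 'control']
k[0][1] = 'population'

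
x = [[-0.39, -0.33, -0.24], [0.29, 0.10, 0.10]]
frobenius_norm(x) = 0.65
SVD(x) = [[-0.88,0.48], [0.48,0.88]] @ diag([0.6422137255900563, 0.1012992135395924]) @ [[0.75,  0.53,  0.4], [0.65,  -0.71,  -0.28]]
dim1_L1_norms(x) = [0.96, 0.49]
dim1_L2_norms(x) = [0.56, 0.32]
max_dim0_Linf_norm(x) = 0.39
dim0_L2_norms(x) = [0.49, 0.34, 0.26]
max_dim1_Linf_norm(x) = 0.39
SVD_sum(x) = [[-0.42, -0.30, -0.23], [0.23, 0.16, 0.12]] + [[0.03, -0.03, -0.01], [0.06, -0.06, -0.02]]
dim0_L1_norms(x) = [0.68, 0.43, 0.34]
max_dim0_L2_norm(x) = 0.49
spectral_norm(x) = 0.64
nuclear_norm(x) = 0.74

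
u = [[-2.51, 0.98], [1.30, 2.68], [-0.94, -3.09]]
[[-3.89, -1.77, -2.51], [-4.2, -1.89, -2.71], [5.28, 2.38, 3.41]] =u @ [[0.79, 0.36, 0.51], [-1.95, -0.88, -1.26]]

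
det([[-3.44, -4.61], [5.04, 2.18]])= 15.735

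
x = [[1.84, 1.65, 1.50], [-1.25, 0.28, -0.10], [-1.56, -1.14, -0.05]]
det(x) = 2.71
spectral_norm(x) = 3.47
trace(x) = 2.07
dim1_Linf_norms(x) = [1.84, 1.25, 1.56]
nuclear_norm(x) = 5.28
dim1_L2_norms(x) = [2.89, 1.28, 1.93]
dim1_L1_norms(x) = [4.99, 1.63, 2.75]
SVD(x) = [[-0.82,  -0.45,  0.36],[0.24,  -0.83,  -0.51],[0.52,  -0.33,  0.79]] @ diag([3.468040822789588, 1.1017171846337976, 0.7096563228404964]) @ [[-0.76, -0.54, -0.37], [0.65, -0.55, -0.53], [0.08, -0.64, 0.77]]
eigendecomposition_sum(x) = [[0.89+0.62j, (0.87-0.19j), (0.69-0.42j)], [(-0.53+0.45j), -0.02+0.57j, (0.15+0.5j)], [(-0.86+0.09j), -0.42+0.57j, -0.20+0.61j]] + [[0.89-0.62j, (0.87+0.19j), (0.69+0.42j)], [-0.53-0.45j, -0.02-0.57j, 0.15-0.50j], [(-0.86-0.09j), (-0.42-0.57j), -0.20-0.61j]] + [[(0.05-0j), (-0.09-0j), (0.11-0j)], [-0.18+0.00j, (0.33+0j), -0.39+0.00j], [0.16-0.00j, (-0.29-0j), 0.35-0.00j]]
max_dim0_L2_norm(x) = 2.72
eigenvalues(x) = [(0.67+1.81j), (0.67-1.81j), (0.73+0j)]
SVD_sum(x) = [[2.14, 1.54, 1.04], [-0.63, -0.45, -0.31], [-1.37, -0.98, -0.67]] + [[-0.32, 0.27, 0.26], [-0.59, 0.50, 0.48], [-0.24, 0.2, 0.19]] + [[0.02, -0.16, 0.19], [-0.03, 0.23, -0.28], [0.05, -0.36, 0.43]]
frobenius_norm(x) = 3.71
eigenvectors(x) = [[(0.7+0j),(0.7-0j),0.21+0.00j], [-0.11+0.44j,(-0.11-0.44j),(-0.73+0j)], [-0.42+0.36j,-0.42-0.36j,0.65+0.00j]]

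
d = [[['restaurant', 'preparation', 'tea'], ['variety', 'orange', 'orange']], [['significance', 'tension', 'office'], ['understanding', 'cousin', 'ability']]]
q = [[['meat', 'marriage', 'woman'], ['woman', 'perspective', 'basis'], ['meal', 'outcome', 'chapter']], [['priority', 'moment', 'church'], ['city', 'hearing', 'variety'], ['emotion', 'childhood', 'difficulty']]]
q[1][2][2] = 'difficulty'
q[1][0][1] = 'moment'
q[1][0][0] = 'priority'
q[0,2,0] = 'meal'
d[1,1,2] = 'ability'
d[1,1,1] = 'cousin'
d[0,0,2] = 'tea'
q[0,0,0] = 'meat'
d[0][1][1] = 'orange'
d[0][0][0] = 'restaurant'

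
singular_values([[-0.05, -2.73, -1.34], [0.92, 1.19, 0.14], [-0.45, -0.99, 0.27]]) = [3.38, 1.1, 0.36]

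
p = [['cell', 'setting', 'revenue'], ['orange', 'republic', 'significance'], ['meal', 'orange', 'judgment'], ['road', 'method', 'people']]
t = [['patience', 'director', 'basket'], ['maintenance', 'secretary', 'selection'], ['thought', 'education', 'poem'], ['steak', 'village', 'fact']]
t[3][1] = 'village'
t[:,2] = ['basket', 'selection', 'poem', 'fact']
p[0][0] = 'cell'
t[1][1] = 'secretary'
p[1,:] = ['orange', 'republic', 'significance']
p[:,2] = ['revenue', 'significance', 'judgment', 'people']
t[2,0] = 'thought'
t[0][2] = 'basket'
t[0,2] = 'basket'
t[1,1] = 'secretary'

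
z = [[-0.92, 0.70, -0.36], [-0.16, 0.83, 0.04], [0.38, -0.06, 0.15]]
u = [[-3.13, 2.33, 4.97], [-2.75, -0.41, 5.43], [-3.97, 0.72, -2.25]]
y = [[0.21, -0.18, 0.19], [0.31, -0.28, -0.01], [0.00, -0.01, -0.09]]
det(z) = 0.02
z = y @ u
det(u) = -73.23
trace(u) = -5.79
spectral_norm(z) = 1.41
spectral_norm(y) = 0.51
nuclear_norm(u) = 15.07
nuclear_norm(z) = 2.03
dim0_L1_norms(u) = [9.85, 3.46, 12.65]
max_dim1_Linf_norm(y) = 0.31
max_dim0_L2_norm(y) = 0.37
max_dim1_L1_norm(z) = 1.98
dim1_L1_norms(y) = [0.58, 0.6, 0.1]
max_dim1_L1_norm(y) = 0.6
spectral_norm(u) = 8.56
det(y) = -0.00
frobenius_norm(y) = 0.54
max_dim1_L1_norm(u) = 10.43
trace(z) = 0.06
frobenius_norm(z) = 1.53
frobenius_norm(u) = 9.92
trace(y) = -0.16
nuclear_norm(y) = 0.70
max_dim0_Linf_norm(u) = 5.43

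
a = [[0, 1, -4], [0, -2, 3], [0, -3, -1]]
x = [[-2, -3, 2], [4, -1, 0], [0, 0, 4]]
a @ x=[[4, -1, -16], [-8, 2, 12], [-12, 3, -4]]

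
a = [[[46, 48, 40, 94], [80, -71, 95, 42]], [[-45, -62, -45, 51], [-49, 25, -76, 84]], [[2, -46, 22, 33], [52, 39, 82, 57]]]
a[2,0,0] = 2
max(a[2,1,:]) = 82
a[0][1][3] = 42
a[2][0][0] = 2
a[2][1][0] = 52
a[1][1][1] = 25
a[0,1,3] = 42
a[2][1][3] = 57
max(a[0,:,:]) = 95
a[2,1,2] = 82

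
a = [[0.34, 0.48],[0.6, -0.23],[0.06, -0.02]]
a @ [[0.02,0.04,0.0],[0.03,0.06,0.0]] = [[0.02, 0.04, 0.0], [0.01, 0.01, 0.0], [0.00, 0.0, 0.0]]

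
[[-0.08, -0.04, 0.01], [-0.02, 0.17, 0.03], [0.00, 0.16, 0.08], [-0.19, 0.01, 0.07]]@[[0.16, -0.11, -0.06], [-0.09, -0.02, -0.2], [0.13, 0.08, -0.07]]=[[-0.01, 0.01, 0.01], [-0.01, 0.0, -0.03], [-0.0, 0.0, -0.04], [-0.02, 0.03, 0.0]]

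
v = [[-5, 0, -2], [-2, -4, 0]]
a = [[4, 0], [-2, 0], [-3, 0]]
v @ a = [[-14, 0], [0, 0]]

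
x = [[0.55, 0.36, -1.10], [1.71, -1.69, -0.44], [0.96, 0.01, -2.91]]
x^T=[[0.55,1.71,0.96], [0.36,-1.69,0.01], [-1.10,-0.44,-2.91]]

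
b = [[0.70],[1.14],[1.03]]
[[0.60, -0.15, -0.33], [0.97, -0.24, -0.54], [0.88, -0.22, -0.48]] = b@[[0.85, -0.21, -0.47]]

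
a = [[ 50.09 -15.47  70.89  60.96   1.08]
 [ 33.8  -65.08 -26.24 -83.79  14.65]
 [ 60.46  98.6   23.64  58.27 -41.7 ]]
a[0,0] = 50.09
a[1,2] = -26.24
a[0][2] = 70.89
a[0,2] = 70.89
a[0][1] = -15.47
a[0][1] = -15.47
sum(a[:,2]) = 68.29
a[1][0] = 33.8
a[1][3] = -83.79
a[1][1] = -65.08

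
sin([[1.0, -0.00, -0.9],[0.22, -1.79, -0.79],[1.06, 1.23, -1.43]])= [[0.94, -0.37, -0.90], [-0.09, -1.51, -0.11], [1.15, 0.07, -1.81]]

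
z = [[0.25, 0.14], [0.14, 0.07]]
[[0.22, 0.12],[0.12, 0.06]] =z @ [[0.88, -0.01], [-0.01, 0.89]]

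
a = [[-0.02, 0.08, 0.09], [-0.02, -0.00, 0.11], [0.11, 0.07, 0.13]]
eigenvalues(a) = [(0.22+0j), (-0.05+0.05j), (-0.05-0.05j)]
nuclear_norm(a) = 0.37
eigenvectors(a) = [[(0.43+0j), -0.03+0.54j, (-0.03-0.54j)], [0.37+0.00j, -0.72+0.00j, -0.72-0.00j], [0.82+0.00j, (0.35-0.23j), (0.35+0.23j)]]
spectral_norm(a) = 0.22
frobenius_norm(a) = 0.25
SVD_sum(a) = [[0.03,0.04,0.09],[0.03,0.04,0.07],[0.05,0.07,0.15]] + [[-0.05, -0.00, 0.02], [-0.05, -0.0, 0.02], [0.05, 0.00, -0.02]] + [[-0.01, 0.04, -0.02], [0.01, -0.04, 0.02], [0.00, -0.0, 0.00]]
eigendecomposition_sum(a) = [[(0.03+0j), 0.04+0.00j, (0.08-0j)],[(0.03+0j), 0.03+0.00j, (0.07-0j)],[0.06+0.00j, (0.07+0j), (0.15-0j)]] + [[(-0.03+0.02j), (0.02+0.01j), 0.00-0.02j], [-0.02-0.03j, -0.02+0.03j, 0.02+0.01j], [0.02+0.01j, (-0-0.02j), (-0.01+0j)]] + [[(-0.03-0.02j), (0.02-0.01j), 0.00+0.02j], [(-0.02+0.03j), (-0.02-0.03j), (0.02-0.01j)], [(0.02-0.01j), (-0+0.02j), -0.01-0.00j]]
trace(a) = 0.11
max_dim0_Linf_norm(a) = 0.13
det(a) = 0.00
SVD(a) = [[0.47, -0.52, 0.72], [0.39, -0.6, -0.69], [0.79, 0.61, -0.08]] @ diag([0.22121892483918798, 0.09545153499165936, 0.0570192227299681]) @ [[0.31, 0.42, 0.85], [0.94, 0.01, -0.35], [-0.16, 0.91, -0.39]]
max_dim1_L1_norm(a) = 0.31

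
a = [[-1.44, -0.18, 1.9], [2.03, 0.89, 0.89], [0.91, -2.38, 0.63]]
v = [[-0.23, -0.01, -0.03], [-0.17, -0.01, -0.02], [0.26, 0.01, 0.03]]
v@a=[[0.28, 0.10, -0.46], [0.21, 0.07, -0.34], [-0.33, -0.11, 0.52]]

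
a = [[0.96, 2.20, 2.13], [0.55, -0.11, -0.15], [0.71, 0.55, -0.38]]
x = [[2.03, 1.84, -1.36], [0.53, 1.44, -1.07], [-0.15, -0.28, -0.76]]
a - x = [[-1.07,0.36,3.49], [0.02,-1.55,0.92], [0.86,0.83,0.38]]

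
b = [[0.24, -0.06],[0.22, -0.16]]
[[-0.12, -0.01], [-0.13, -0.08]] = b @ [[-0.45, 0.13], [0.19, 0.65]]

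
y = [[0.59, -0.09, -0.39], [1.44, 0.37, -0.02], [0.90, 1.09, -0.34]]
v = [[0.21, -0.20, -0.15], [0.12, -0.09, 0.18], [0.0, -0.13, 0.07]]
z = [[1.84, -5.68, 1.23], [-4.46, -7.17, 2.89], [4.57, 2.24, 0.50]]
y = v @ z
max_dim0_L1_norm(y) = 2.93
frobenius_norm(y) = 2.20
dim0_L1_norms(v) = [0.33, 0.42, 0.4]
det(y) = -0.59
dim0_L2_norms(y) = [1.8, 1.15, 0.52]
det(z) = -78.18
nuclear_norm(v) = 0.68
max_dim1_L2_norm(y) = 1.49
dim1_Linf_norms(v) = [0.21, 0.18, 0.13]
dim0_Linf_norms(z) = [4.57, 7.17, 2.89]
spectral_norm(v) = 0.34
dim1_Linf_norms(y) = [0.59, 1.44, 1.09]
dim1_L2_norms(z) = [6.1, 8.92, 5.11]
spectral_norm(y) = 2.03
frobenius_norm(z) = 11.96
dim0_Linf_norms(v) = [0.21, 0.2, 0.18]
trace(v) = 0.19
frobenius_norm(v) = 0.43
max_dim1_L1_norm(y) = 2.33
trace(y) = 0.62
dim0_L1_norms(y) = [2.93, 1.55, 0.75]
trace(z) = -4.83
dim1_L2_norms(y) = [0.71, 1.49, 1.45]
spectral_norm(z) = 10.61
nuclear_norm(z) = 17.33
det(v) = 0.01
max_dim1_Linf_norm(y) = 1.44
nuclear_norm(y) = 3.16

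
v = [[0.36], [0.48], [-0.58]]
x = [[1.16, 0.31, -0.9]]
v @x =[[0.42, 0.11, -0.32], [0.56, 0.15, -0.43], [-0.67, -0.18, 0.52]]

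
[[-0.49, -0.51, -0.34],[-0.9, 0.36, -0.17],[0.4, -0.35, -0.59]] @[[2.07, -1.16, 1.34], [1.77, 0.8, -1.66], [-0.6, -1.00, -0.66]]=[[-1.71, 0.50, 0.41],  [-1.12, 1.50, -1.69],  [0.56, -0.15, 1.51]]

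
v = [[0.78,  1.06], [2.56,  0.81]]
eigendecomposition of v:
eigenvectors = [[-0.54, -0.54], [0.84, -0.84]]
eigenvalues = [-0.85, 2.44]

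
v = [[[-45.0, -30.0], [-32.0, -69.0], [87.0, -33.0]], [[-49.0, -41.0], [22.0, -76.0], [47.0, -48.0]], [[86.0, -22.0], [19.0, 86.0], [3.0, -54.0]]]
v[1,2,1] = -48.0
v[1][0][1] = -41.0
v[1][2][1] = -48.0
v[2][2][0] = 3.0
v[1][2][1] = -48.0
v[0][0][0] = -45.0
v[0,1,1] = -69.0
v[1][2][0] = 47.0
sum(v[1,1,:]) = -54.0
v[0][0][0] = -45.0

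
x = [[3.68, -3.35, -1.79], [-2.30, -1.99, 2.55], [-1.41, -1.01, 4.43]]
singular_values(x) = [6.66, 4.45, 1.49]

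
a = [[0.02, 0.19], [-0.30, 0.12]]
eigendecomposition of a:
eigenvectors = [[(-0.13+0.61j), (-0.13-0.61j)], [-0.78+0.00j, -0.78-0.00j]]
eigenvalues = [(0.07+0.23j), (0.07-0.23j)]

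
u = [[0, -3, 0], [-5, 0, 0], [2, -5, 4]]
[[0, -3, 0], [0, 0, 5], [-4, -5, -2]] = u @ [[0, 0, -1], [0, 1, 0], [-1, 0, 0]]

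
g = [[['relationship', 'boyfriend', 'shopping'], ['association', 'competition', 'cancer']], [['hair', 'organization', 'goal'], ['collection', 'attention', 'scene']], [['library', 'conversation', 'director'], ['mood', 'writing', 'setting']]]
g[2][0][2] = 'director'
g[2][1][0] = 'mood'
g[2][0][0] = 'library'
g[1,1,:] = ['collection', 'attention', 'scene']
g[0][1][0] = 'association'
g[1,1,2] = 'scene'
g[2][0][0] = 'library'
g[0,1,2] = 'cancer'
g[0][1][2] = 'cancer'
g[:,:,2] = [['shopping', 'cancer'], ['goal', 'scene'], ['director', 'setting']]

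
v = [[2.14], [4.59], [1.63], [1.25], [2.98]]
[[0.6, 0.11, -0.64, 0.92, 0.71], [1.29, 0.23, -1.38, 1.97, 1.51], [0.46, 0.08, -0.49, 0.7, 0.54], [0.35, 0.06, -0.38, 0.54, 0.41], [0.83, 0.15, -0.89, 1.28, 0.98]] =v @[[0.28, 0.05, -0.3, 0.43, 0.33]]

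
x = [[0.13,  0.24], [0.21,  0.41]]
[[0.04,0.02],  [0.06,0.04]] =x@[[0.08, -0.07], [0.11, 0.13]]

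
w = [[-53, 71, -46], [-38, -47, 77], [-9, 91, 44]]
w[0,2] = -46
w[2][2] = 44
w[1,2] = 77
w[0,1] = 71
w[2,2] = 44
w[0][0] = -53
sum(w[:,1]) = 115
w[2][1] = 91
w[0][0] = -53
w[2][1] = 91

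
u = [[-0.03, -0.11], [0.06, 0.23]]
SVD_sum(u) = [[-0.03, -0.11], [0.06, 0.23]] + [[-0.00,0.00], [-0.00,0.00]]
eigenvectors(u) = [[-0.97, 0.43], [0.25, -0.90]]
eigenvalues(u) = [-0.0, 0.2]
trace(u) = 0.20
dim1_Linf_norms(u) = [0.11, 0.23]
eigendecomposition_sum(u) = [[-0.0, -0.00], [0.0, 0.0]] + [[-0.03, -0.11],[0.06, 0.23]]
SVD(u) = [[-0.43, 0.90], [0.9, 0.43]] @ diag([0.26362607043280417, 0.0011379754646704036]) @ [[0.25, 0.97],[-0.97, 0.25]]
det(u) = -0.00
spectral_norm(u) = 0.26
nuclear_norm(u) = 0.26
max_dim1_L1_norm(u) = 0.29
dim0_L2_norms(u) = [0.07, 0.25]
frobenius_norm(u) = 0.26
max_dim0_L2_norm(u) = 0.25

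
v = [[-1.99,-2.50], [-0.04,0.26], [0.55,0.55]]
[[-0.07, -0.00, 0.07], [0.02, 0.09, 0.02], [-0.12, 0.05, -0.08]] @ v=[[0.18, 0.21],[-0.03, -0.02],[0.19, 0.27]]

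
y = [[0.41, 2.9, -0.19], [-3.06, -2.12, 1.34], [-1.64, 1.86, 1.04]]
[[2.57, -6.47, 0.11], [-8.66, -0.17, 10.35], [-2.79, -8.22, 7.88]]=y @ [[2.78, 0.88, -2.98],[0.54, -2.49, 0.58],[0.74, -2.06, 1.84]]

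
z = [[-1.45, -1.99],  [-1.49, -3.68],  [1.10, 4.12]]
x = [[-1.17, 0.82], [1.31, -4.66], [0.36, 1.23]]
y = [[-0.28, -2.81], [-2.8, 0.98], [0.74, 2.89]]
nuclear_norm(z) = 7.06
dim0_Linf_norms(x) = [1.31, 4.66]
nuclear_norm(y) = 7.06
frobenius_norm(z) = 6.33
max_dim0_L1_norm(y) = 6.68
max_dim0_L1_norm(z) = 9.79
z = x + y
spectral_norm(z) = 6.28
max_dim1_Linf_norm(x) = 4.66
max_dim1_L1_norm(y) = 3.78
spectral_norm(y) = 4.15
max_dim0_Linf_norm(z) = 4.12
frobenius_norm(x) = 5.21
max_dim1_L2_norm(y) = 2.98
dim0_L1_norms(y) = [3.82, 6.68]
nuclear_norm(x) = 6.21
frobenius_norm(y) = 5.07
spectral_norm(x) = 5.08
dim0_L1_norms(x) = [2.84, 6.71]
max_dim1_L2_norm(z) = 4.26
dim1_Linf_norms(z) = [1.99, 3.68, 4.12]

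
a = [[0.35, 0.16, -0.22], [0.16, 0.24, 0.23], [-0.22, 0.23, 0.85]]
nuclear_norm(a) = 1.44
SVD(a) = [[-0.27, -0.77, 0.57],[0.23, -0.63, -0.74],[0.93, -0.07, 0.35]] @ diag([0.9714250804796801, 0.4611707837543553, 0.007404135765964613]) @ [[-0.27, 0.23, 0.93], [-0.77, -0.63, -0.07], [0.57, -0.74, 0.35]]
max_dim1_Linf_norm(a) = 0.85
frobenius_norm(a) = 1.08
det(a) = 0.00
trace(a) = 1.44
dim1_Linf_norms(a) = [0.35, 0.24, 0.85]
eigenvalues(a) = [0.01, 0.46, 0.97]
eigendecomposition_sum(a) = [[0.00, -0.0, 0.0], [-0.0, 0.0, -0.0], [0.0, -0.0, 0.00]] + [[0.28, 0.22, 0.02], [0.22, 0.18, 0.02], [0.02, 0.02, 0.00]] + [[0.07, -0.06, -0.25], [-0.06, 0.05, 0.21], [-0.25, 0.21, 0.85]]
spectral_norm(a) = 0.97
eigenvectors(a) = [[0.57, -0.77, -0.27], [-0.74, -0.63, 0.23], [0.35, -0.07, 0.93]]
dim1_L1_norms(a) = [0.73, 0.63, 1.3]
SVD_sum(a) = [[0.07, -0.06, -0.25],[-0.06, 0.05, 0.21],[-0.25, 0.21, 0.85]] + [[0.28, 0.22, 0.02], [0.22, 0.18, 0.02], [0.02, 0.02, 0.0]] + [[0.00, -0.0, 0.0], [-0.0, 0.0, -0.00], [0.0, -0.0, 0.00]]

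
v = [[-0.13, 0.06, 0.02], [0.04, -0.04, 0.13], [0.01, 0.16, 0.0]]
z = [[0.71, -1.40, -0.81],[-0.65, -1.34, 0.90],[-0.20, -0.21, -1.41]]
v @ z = [[-0.14, 0.1, 0.13], [0.03, -0.03, -0.25], [-0.10, -0.23, 0.14]]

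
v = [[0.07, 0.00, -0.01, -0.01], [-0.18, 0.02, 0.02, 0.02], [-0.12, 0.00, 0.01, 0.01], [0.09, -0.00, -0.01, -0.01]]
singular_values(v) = [0.25, 0.01, 0.01, 0.0]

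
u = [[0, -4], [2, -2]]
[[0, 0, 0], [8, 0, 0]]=u @ [[4, 0, 0], [0, 0, 0]]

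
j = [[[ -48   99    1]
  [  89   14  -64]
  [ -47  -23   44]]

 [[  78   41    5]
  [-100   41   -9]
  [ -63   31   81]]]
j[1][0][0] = 78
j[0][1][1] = 14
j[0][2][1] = -23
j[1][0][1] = 41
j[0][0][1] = 99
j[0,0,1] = 99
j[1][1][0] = -100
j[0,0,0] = -48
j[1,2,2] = 81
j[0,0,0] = -48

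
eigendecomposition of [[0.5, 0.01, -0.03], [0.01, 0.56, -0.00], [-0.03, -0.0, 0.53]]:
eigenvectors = [[0.85,  -0.46,  0.26], [-0.11,  0.34,  0.93], [0.52,  0.82,  -0.24]]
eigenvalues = [0.48, 0.55, 0.56]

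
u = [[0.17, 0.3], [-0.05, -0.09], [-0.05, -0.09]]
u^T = [[0.17, -0.05, -0.05], [0.30, -0.09, -0.09]]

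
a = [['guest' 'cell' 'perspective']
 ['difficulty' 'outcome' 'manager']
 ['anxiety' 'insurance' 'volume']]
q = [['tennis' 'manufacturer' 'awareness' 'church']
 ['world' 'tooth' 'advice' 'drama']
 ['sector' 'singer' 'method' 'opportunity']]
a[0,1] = 'cell'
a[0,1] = 'cell'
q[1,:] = ['world', 'tooth', 'advice', 'drama']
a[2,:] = ['anxiety', 'insurance', 'volume']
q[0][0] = 'tennis'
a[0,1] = 'cell'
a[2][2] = 'volume'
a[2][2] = 'volume'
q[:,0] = ['tennis', 'world', 'sector']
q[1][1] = 'tooth'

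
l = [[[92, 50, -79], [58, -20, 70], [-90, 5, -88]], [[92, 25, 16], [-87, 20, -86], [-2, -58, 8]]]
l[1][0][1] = 25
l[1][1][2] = -86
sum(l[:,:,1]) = 22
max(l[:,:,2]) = 70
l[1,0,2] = 16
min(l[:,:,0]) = -90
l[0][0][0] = 92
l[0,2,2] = -88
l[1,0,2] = 16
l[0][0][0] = 92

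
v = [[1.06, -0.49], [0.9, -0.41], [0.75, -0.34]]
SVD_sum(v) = [[1.06, -0.49], [0.9, -0.41], [0.75, -0.34]] + [[-0.00, -0.0], [0.0, 0.0], [0.00, 0.0]]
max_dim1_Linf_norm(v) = 1.06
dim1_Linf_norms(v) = [1.06, 0.9, 0.75]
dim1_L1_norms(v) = [1.55, 1.31, 1.09]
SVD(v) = [[-0.67, 0.72],[-0.57, -0.37],[-0.47, -0.58]] @ diag([1.737777027887993, 0.005567885125801644]) @ [[-0.91, 0.42],[-0.42, -0.91]]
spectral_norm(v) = 1.74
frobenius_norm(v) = 1.74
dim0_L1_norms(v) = [2.71, 1.24]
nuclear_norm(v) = 1.74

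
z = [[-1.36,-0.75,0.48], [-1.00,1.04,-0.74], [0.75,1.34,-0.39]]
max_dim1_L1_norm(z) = 2.78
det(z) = -1.11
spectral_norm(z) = 2.21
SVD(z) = [[-0.67, -0.38, 0.64], [0.22, -0.92, -0.31], [0.71, -0.07, 0.70]] @ diag([2.2139807613342564, 1.6705687888450975, 0.2989801166940947]) @ [[0.55, 0.76, -0.34], [0.83, -0.46, 0.32], [-0.08, 0.46, 0.88]]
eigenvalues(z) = [(-1.82+0j), (0.55+0.55j), (0.55-0.55j)]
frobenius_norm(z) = 2.79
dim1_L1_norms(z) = [2.59, 2.78, 2.48]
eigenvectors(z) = [[-0.82+0.00j, (-0.07-0.12j), -0.07+0.12j], [(-0.14+0j), (0.55+0.37j), (0.55-0.37j)], [0.56+0.00j, (0.73+0j), 0.73-0.00j]]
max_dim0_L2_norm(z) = 1.85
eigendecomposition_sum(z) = [[-1.56+0.00j, (-0.53+0j), 0.25-0.00j], [-0.27+0.00j, -0.09+0.00j, 0.04-0.00j], [1.07-0.00j, 0.36-0.00j, -0.17+0.00j]] + [[(0.1-0.02j),  -0.11-0.05j,  0.11-0.04j], [(-0.37+0.29j),  0.57-0.04j,  -0.39+0.41j], [-0.16+0.49j,  (0.49-0.38j),  -0.11+0.61j]] + [[0.10+0.02j, (-0.11+0.05j), 0.11+0.04j], [-0.37-0.29j, 0.57+0.04j, (-0.39-0.41j)], [-0.16-0.49j, 0.49+0.38j, (-0.11-0.61j)]]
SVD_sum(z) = [[-0.82, -1.13, 0.51],[0.27, 0.38, -0.17],[0.86, 1.19, -0.54]] + [[-0.53, 0.29, -0.2], [-1.28, 0.71, -0.49], [-0.09, 0.05, -0.04]] + [[-0.02, 0.09, 0.17], [0.01, -0.04, -0.08], [-0.02, 0.1, 0.19]]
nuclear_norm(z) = 4.18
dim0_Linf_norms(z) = [1.36, 1.34, 0.74]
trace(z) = -0.71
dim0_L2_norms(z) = [1.85, 1.85, 0.96]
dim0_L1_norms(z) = [3.11, 3.13, 1.61]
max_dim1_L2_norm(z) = 1.63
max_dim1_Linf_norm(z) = 1.36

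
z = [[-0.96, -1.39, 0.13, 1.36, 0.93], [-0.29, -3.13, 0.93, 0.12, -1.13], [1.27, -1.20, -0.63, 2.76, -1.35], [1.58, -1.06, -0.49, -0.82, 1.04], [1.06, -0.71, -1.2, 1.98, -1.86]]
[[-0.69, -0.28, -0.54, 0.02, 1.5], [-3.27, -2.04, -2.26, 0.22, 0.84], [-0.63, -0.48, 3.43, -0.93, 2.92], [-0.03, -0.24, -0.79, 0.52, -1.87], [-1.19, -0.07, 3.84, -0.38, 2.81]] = z @[[0.55, -0.14, 0.32, -0.27, -0.62], [0.94, 0.43, 0.58, -0.25, -0.14], [0.54, -0.55, -1.08, -0.56, -0.5], [0.36, 0.05, 0.86, -0.42, 0.92], [0.63, 0.20, -0.49, 0.06, -0.51]]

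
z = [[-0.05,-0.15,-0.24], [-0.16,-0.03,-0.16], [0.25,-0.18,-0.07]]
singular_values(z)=[0.36, 0.33, 0.0]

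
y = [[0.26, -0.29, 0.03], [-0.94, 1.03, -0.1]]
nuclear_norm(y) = 1.46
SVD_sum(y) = [[0.26, -0.29, 0.03], [-0.94, 1.03, -0.10]] + [[-0.00, -0.00, 0.0], [-0.00, -0.00, 0.00]]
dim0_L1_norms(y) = [1.2, 1.32, 0.13]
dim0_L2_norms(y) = [0.98, 1.07, 0.1]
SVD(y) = [[-0.27, 0.96], [0.96, 0.27]] @ diag([1.45158019247414, 0.003865852653358792]) @ [[-0.67, 0.74, -0.07], [-0.66, -0.55, 0.51]]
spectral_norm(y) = 1.45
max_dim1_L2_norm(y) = 1.4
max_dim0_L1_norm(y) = 1.32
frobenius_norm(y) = 1.45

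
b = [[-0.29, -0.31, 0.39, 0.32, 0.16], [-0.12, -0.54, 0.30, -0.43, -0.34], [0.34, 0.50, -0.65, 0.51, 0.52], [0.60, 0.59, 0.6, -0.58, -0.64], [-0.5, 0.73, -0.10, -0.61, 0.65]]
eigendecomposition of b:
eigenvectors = [[(0.19+0j), 0.33+0.00j, -0.41-0.33j, -0.41+0.33j, 0.72+0.00j], [-0.10+0.00j, (-0.14+0j), (-0.38+0.1j), -0.38-0.10j, (-0.32+0j)], [0.25+0.00j, 0.34+0.00j, 0.60+0.00j, (0.6-0j), -0.25+0.00j], [(-0.3+0j), -0.21+0.00j, 0.10+0.44j, 0.10-0.44j, (-0.5+0j)], [0.89+0.00j, (0.84+0j), (0.11+0.04j), 0.11-0.04j, (0.24+0j)]]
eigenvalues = [(0.64+0j), (0.45+0j), (-1.02+0.3j), (-1.02-0.3j), (-0.46+0j)]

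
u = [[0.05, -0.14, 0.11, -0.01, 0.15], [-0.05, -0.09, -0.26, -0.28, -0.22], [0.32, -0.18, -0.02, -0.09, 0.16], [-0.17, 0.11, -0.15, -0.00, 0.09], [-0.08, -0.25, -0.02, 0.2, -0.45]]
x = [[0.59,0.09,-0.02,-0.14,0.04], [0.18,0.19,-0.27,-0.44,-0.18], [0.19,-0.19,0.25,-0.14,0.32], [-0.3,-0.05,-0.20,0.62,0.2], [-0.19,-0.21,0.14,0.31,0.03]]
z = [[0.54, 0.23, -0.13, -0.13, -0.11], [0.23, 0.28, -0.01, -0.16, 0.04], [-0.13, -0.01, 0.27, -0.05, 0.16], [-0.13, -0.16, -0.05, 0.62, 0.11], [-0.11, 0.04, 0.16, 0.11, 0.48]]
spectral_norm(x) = 1.07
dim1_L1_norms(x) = [0.88, 1.26, 1.09, 1.37, 0.88]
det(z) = 0.00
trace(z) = 2.19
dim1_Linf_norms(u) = [0.15, 0.28, 0.32, 0.17, 0.45]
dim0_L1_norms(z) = [1.14, 0.72, 0.62, 1.07, 0.9]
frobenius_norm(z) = 1.18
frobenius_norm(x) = 1.32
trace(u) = -0.51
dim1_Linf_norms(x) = [0.59, 0.44, 0.32, 0.62, 0.31]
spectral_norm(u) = 0.62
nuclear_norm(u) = 1.78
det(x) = 0.01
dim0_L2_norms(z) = [0.62, 0.4, 0.34, 0.66, 0.53]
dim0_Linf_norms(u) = [0.32, 0.25, 0.26, 0.28, 0.45]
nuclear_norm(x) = 2.42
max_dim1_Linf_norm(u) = 0.45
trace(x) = 1.68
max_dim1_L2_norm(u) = 0.56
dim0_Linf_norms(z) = [0.54, 0.28, 0.27, 0.62, 0.48]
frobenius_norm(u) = 0.90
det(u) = -0.00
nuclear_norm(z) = 2.19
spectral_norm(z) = 0.90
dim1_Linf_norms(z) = [0.54, 0.28, 0.27, 0.62, 0.48]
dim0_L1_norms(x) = [1.45, 0.73, 0.88, 1.65, 0.77]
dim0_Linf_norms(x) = [0.59, 0.21, 0.27, 0.62, 0.32]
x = z + u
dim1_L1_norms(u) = [0.46, 0.9, 0.77, 0.52, 1.0]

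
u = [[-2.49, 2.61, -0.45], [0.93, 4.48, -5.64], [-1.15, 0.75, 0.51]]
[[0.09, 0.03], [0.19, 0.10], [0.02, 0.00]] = u@[[-0.01, -0.00], [0.02, 0.01], [-0.02, -0.01]]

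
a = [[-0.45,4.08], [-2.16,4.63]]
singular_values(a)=[6.47, 1.04]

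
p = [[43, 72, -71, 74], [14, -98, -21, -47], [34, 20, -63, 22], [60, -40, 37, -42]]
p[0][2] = -71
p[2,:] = [34, 20, -63, 22]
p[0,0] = 43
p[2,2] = -63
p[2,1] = 20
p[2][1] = 20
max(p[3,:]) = 60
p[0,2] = -71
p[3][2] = 37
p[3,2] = 37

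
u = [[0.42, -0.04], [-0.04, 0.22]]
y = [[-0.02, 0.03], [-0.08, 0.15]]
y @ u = [[-0.01, 0.01], [-0.04, 0.04]]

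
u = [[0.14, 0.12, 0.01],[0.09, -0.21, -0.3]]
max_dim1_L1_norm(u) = 0.6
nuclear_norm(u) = 0.56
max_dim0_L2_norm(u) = 0.3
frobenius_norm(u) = 0.42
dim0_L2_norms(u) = [0.17, 0.24, 0.3]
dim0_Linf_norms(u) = [0.14, 0.21, 0.3]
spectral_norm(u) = 0.38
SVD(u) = [[-0.14, 0.99], [0.99, 0.14]] @ diag([0.380008186593549, 0.17858829223071254]) @ [[0.18, -0.59, -0.79], [0.85, 0.50, -0.18]]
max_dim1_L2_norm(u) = 0.38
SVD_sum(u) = [[-0.01, 0.03, 0.04],[0.07, -0.22, -0.30]] + [[0.15, 0.09, -0.03], [0.02, 0.01, -0.0]]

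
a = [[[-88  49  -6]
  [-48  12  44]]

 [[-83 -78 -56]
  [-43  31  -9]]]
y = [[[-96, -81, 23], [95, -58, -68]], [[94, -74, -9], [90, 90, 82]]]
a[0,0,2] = -6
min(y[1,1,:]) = 82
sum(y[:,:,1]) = -123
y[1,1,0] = 90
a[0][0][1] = 49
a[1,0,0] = -83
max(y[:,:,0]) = 95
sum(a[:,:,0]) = -262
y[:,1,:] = [[95, -58, -68], [90, 90, 82]]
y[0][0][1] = -81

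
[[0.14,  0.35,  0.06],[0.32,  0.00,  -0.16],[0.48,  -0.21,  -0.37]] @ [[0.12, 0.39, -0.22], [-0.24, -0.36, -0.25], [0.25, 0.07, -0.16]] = [[-0.05, -0.07, -0.13], [-0.0, 0.11, -0.04], [0.02, 0.24, 0.01]]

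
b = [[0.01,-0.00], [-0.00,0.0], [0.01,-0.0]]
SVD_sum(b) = [[0.01, 0.0],[0.0, 0.0],[0.01, 0.0]] + [[0.0, 0.00], [0.00, 0.00], [0.00, 0.00]]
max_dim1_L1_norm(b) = 0.01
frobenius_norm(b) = 0.01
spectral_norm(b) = 0.01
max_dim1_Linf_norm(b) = 0.01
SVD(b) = [[-0.71, 0.00], [0.00, 1.0], [-0.71, 0.00]] @ diag([0.014142135623730952, 0.0]) @ [[-1.0,-0.0], [0.00,1.0]]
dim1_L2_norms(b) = [0.01, 0.0, 0.01]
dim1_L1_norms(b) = [0.01, 0.0, 0.01]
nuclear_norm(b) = 0.01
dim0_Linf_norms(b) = [0.01, 0.0]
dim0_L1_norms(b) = [0.02, 0.0]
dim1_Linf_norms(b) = [0.01, 0.0, 0.01]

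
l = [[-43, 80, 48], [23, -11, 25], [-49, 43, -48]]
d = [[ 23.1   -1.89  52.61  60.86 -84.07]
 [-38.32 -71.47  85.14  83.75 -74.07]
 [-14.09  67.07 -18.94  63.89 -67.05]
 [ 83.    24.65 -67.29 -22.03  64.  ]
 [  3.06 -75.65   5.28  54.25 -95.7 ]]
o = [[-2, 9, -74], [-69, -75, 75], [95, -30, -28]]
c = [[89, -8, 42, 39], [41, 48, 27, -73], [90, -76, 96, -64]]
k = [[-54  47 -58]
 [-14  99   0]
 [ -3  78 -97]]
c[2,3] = -64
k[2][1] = 78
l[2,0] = -49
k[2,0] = -3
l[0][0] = -43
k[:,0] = [-54, -14, -3]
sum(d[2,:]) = 30.879999999999995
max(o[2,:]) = 95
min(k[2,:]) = -97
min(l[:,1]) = -11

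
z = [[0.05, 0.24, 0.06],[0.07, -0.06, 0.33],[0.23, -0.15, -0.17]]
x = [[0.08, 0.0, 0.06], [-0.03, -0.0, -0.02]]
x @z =[[0.02,0.01,-0.01],[-0.01,-0.0,0.0]]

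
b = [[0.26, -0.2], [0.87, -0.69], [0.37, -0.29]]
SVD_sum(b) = [[0.26,  -0.20], [0.87,  -0.69], [0.37,  -0.29]] + [[0.00, 0.00], [-0.00, -0.00], [0.0, 0.0]]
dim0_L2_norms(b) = [0.98, 0.77]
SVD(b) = [[-0.26, 0.84], [-0.89, -0.40], [-0.38, 0.36]] @ diag([1.2496296683333605, 0.005068729727978685]) @ [[-0.78, 0.62], [0.62, 0.78]]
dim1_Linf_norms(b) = [0.26, 0.87, 0.37]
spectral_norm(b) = 1.25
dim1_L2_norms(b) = [0.33, 1.11, 0.47]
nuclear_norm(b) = 1.25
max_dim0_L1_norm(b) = 1.5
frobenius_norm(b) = 1.25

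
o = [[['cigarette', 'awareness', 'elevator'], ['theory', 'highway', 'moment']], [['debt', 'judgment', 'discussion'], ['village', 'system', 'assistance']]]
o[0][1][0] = 'theory'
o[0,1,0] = 'theory'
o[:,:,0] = [['cigarette', 'theory'], ['debt', 'village']]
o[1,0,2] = 'discussion'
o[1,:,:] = [['debt', 'judgment', 'discussion'], ['village', 'system', 'assistance']]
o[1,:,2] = ['discussion', 'assistance']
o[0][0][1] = 'awareness'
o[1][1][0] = 'village'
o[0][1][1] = 'highway'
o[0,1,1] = 'highway'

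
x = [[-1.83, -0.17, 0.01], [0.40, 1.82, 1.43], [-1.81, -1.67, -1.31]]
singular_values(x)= [3.68, 1.76, 0.06]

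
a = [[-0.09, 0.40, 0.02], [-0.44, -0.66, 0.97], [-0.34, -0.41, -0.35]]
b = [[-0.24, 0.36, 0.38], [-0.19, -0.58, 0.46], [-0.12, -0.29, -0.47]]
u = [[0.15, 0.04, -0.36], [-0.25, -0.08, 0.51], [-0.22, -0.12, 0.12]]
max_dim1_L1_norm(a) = 2.07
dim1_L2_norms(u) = [0.39, 0.57, 0.28]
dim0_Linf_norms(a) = [0.44, 0.66, 0.97]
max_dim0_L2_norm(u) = 0.64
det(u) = -0.00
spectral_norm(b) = 0.78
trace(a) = -1.10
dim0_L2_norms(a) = [0.56, 0.87, 1.03]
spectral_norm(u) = 0.73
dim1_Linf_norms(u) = [0.36, 0.51, 0.22]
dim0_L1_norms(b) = [0.55, 1.23, 1.31]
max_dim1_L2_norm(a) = 1.25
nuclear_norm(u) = 0.90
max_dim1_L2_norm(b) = 0.76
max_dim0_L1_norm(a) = 1.47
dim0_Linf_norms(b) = [0.24, 0.58, 0.47]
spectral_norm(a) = 1.27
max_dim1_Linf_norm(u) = 0.51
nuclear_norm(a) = 2.23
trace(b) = -1.29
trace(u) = 0.19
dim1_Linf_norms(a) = [0.4, 0.97, 0.41]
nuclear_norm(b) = 1.79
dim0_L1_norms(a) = [0.87, 1.47, 1.34]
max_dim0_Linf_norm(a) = 0.97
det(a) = -0.25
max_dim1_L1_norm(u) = 0.84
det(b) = -0.15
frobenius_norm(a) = 1.46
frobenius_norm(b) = 1.11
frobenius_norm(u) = 0.75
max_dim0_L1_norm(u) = 0.99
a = b + u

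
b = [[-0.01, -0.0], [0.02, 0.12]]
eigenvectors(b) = [[0.00, 0.99], [1.00, -0.15]]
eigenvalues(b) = [0.12, -0.01]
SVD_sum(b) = [[-0.0,  -0.00], [0.02,  0.12]] + [[-0.01, 0.00], [-0.00, 0.00]]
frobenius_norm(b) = 0.12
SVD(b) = [[-0.01,1.0], [1.0,0.01]] @ diag([0.12166643162732427, 0.009863032752334782]) @ [[0.17, 0.99], [-0.99, 0.17]]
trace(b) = 0.11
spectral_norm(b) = 0.12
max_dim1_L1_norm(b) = 0.14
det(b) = -0.00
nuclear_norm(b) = 0.13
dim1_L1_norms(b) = [0.01, 0.14]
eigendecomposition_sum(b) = [[0.00, 0.0], [0.02, 0.12]] + [[-0.01, -0.0], [0.0, -0.00]]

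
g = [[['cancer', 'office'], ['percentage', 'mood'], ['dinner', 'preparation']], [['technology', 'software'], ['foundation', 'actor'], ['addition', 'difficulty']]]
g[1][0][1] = 'software'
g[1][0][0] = 'technology'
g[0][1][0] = 'percentage'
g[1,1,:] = ['foundation', 'actor']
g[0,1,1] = 'mood'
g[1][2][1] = 'difficulty'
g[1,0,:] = ['technology', 'software']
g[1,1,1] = 'actor'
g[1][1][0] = 'foundation'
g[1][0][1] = 'software'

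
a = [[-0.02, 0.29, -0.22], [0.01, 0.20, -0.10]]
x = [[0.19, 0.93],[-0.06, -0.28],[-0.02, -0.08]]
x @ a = [[0.01, 0.24, -0.13], [-0.0, -0.07, 0.04], [-0.0, -0.02, 0.01]]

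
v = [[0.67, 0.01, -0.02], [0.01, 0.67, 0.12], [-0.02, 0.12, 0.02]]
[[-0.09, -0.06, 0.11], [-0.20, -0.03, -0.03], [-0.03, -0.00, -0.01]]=v@[[-0.12,-0.10,0.16], [-0.31,-0.01,-0.05], [0.09,-0.15,0.03]]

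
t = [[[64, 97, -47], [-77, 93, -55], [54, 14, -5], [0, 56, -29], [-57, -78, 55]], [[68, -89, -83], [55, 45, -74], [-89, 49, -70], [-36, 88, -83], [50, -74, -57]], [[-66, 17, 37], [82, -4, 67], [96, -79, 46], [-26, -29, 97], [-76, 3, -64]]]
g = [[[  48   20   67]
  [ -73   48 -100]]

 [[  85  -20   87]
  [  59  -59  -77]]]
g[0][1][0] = -73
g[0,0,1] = 20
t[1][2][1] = 49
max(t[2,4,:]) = 3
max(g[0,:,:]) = 67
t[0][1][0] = -77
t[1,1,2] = -74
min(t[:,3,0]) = -36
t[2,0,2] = 37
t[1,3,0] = -36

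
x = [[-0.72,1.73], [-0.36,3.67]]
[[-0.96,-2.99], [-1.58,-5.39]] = x @ [[0.4, 0.81], [-0.39, -1.39]]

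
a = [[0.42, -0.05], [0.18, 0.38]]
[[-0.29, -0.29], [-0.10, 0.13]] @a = [[-0.17,-0.10], [-0.02,0.05]]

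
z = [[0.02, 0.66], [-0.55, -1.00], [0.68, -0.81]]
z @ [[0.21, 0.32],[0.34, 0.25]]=[[0.23,0.17], [-0.46,-0.43], [-0.13,0.02]]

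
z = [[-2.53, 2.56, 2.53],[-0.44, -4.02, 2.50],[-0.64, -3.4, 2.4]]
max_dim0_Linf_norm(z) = 4.02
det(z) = -1.21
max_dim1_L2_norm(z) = 4.75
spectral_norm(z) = 6.37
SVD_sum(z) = [[0.05, 0.73, -0.41], [-0.31, -4.14, 2.31], [-0.27, -3.63, 2.03]] + [[-2.59, 1.83, 2.93],[-0.15, 0.11, 0.17],[-0.34, 0.24, 0.39]] + [[0.0, 0.0, 0.0], [0.02, 0.01, 0.02], [-0.03, -0.01, -0.02]]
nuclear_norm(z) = 10.78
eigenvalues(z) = [(-0.26+0j), (-1.95+0.95j), (-1.95-0.95j)]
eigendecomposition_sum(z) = [[0.10-0.00j, 1.06-0.00j, -1.10+0.00j], [0.03-0.00j, 0.30-0.00j, (-0.31+0j)], [0.06-0.00j, (0.65-0j), (-0.67+0j)]] + [[(-1.32+0.76j), (0.75+11.66j), (1.81-6.75j)],[(-0.23-0.2j), (-2.16+0.95j), (1.41-0.12j)],[-0.35-0.12j, -2.02+2.02j, (1.53-0.75j)]] + [[-1.32-0.76j, 0.75-11.66j, (1.81+6.75j)],[-0.23+0.20j, (-2.16-0.95j), 1.41+0.12j],[(-0.35+0.12j), -2.02-2.02j, (1.53+0.75j)]]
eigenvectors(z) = [[(-0.83+0j), 0.95+0.00j, 0.95-0.00j], [(-0.24+0j), (0.07+0.18j), 0.07-0.18j], [(-0.5+0j), 0.15+0.18j, (0.15-0.18j)]]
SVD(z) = [[0.13, 0.99, -0.06],[-0.74, 0.06, -0.66],[-0.65, 0.13, 0.74]] @ diag([6.3746116610233825, 4.364794055060657, 0.04357783899896893]) @ [[0.07, 0.87, -0.49], [-0.60, 0.42, 0.68], [-0.8, -0.25, -0.55]]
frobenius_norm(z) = 7.73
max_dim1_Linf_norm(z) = 4.02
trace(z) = -4.15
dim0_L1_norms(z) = [3.61, 9.98, 7.43]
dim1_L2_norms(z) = [4.4, 4.75, 4.21]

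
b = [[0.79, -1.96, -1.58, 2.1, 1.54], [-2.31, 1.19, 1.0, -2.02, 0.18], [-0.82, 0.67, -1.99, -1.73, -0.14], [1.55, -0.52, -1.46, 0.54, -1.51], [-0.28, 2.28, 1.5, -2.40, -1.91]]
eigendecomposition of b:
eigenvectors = [[(-0.44+0j), (0.49+0j), 0.12+0.00j, (0.15-0.3j), 0.15+0.30j], [0.61+0.00j, (-0.44+0j), -0.78+0.00j, 0.03-0.07j, (0.03+0.07j)], [0.22+0.00j, (0.18+0j), 0.21+0.00j, -0.62+0.00j, (-0.62-0j)], [(-0.45+0j), (-0.65+0j), -0.57+0.00j, -0.45+0.23j, (-0.45-0.23j)], [(0.43+0j), (0.33+0j), -0.08+0.00j, (-0.29+0.41j), (-0.29-0.41j)]]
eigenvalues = [(4.89+0j), (0.2+0j), (-0.18+0j), (-3.15+0.42j), (-3.15-0.42j)]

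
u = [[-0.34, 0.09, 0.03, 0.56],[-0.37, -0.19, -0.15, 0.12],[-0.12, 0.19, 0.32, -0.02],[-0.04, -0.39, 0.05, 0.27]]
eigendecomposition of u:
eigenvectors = [[-0.65+0.00j, -0.65-0.00j, 0.16+0.40j, 0.16-0.40j], [-0.31-0.56j, -0.31+0.56j, (0.07-0.17j), 0.07+0.17j], [-0.09+0.10j, -0.09-0.10j, -0.68+0.00j, -0.68-0.00j], [(0.01-0.38j), 0.01+0.38j, (0.12+0.55j), 0.12-0.55j]]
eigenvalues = [(-0.3+0.4j), (-0.3-0.4j), (0.33+0.13j), (0.33-0.13j)]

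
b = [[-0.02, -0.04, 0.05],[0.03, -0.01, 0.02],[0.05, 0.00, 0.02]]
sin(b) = [[-0.02,-0.04,0.05],[0.03,-0.01,0.02],[0.05,-0.0,0.02]]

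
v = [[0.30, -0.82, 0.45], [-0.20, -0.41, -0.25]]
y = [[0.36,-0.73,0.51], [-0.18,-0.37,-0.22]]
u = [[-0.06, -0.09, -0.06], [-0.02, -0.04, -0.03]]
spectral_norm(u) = 0.13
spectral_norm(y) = 0.97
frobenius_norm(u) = 0.13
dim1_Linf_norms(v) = [0.82, 0.41]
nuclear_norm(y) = 1.42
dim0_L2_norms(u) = [0.06, 0.1, 0.07]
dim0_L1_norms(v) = [0.5, 1.23, 0.7]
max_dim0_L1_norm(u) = 0.13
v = u + y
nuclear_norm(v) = 1.48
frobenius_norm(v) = 1.11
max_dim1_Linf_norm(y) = 0.73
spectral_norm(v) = 1.00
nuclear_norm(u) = 0.14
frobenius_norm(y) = 1.07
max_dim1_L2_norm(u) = 0.12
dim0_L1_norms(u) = [0.08, 0.13, 0.09]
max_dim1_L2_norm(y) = 0.96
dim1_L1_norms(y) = [1.6, 0.77]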